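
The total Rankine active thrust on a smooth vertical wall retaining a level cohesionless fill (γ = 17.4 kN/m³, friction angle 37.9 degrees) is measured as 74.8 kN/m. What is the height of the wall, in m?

K_a = 0.2389. P_a = ½ K_a γ H² ⇒ H = √(2P_a/(K_a γ)).
H = √(2×74.8/(0.2389×17.4)) = 5.999 m.

6.00 m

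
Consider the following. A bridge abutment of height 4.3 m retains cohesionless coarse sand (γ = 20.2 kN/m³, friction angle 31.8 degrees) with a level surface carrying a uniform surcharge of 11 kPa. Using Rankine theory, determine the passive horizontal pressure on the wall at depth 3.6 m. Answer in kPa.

270 kPa

K_p = (1 + sin φ)/(1 − sin φ) = 3.228.
σ_v = γz + q = 20.2 × 3.6 + 11 = 83.72 kPa.
σ_h = K_p σ_v = 3.228 × 83.72 = 270.2 kPa.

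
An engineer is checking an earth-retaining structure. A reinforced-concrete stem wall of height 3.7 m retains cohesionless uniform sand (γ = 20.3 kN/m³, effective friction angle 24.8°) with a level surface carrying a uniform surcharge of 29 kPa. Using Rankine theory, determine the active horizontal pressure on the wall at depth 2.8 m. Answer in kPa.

K_a = (1 − sin φ)/(1 + sin φ) = 0.4090.
σ_v = γz + q = 20.3 × 2.8 + 29 = 85.84 kPa.
σ_h = K_a σ_v = 0.4090 × 85.84 = 35.11 kPa.

35.1 kPa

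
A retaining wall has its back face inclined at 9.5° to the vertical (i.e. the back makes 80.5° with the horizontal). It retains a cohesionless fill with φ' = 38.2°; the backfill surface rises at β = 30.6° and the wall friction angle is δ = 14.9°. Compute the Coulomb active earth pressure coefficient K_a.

K_a = sin²(α+φ) / [sin²α · sin(α−δ) · (1 + √{sin(φ+δ)sin(φ−β) / (sin(α−δ)sin(α+β))})²].
With α = 80.5°, φ = 38.2°, δ = 14.9°, β = 30.6°: K_a = 0.4746.

0.475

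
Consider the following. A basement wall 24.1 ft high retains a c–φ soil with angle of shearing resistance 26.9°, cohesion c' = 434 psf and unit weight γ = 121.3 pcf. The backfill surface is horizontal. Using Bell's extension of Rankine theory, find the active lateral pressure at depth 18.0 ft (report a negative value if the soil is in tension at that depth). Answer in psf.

290 psf

K_a = (1 − sin φ)/(1 + sin φ) = 0.3770.
σ_a = K_a γ z − 2c√K_a = 0.3770×121.3×18.0 − 2×434×0.6140 = 290.2 psf.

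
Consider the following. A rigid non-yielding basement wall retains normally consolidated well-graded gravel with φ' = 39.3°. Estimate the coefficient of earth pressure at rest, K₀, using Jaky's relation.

0.367

K₀ = 1 − sin φ' = 1 − sin 39.3° = 0.3666.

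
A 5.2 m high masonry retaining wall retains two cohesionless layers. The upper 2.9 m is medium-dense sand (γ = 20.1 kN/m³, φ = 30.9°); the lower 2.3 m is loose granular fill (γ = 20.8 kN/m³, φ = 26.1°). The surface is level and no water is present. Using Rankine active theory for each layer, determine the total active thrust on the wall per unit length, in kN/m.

K_a1 = tan²(45°−30.9°/2) = 0.3214; K_a2 = tan²(45°−26.1°/2) = 0.3889.
Layer 1: σ at base = K_a1 γ₁ h₁ = 18.73 kPa; P₁ = ½×18.73×2.9 = 27.17.
Layer 2: σ_v at top = γ₁h₁ = 58.29; σ_h top = K_a2×58.29 = 22.67; σ_h base = K_a2×(58.29+20.8×2.3) = 41.28.
P₂ = ½(22.67+41.28)×2.3 = 73.54. Total P_a = 27.17+73.54 = 100.7 kN/m.

101 kN/m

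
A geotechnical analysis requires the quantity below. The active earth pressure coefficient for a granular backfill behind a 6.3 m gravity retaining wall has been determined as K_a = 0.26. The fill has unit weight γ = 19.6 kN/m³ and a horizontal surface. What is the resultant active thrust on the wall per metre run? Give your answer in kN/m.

P = ½ K_a γ H² = 0.5 × 0.26 × 19.6 × 6.3² = 101.1 kN/m.

101 kN/m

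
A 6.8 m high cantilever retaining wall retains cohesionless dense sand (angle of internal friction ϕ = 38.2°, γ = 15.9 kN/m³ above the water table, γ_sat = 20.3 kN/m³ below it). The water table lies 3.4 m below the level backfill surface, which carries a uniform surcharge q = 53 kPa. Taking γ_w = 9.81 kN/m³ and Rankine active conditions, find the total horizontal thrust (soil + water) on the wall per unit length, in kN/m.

221 kN/m

K_a = tan²(45° − φ/2) = 0.2358.
γ' = 20.3 − 9.81 = 10.49 kN/m³. h₂ = H − d_w = 3.4 m.
σ'_h: at surface K_a·q = 12.50; at WT K_a(q+γd_w) = 25.24; at base K_a(q+γd_w+γ'h₂) = 33.65 kPa.
P₁ = ½(12.50+25.24)×3.4 = 64.16; P₂ = ½(25.24+33.65)×3.4 = 100.1; P_w = ½γ_w h₂² = 56.70.
Total = 64.16+100.1+56.70 = 221.0 kN/m.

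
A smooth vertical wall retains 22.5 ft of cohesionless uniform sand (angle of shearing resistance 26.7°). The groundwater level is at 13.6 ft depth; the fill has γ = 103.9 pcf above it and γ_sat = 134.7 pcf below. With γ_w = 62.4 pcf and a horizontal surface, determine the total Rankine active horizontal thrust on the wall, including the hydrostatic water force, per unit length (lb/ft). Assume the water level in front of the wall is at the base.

12000 lb/ft

K_a = tan²(45° − φ/2) = 0.3800.
γ' = 134.7 − 62.4 = 72.30 pcf. Depth below WT = 8.9 ft.
σ'_h at WT = K_a γ d_w = 536.9 psf; at base = 536.9 + K_a γ' × 8.9 = 781.4 psf.
P₁ (0–13.6 ft) = ½×536.9×13.6 = 3651. P₂ (13.6–22.5 ft) = ½(536.9+781.4)×8.9 = 5866.
P_w = ½ γ_w h₂² = 0.5×62.4×8.9² = 2471. Total = 3651+5866+2471 = 11990 lb/ft.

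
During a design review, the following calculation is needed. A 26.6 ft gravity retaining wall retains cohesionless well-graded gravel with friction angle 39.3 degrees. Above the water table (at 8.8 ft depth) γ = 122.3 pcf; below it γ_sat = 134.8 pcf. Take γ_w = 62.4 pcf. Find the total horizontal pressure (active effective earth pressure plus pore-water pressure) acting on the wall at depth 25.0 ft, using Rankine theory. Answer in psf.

K_a = (1 − sin φ)/(1 + sin φ) = 0.2245.
γ' = 134.8 − 62.4 = 72.40 pcf.
Effective vertical stress at 25.0 ft: σ'_v = 122.3×8.8 + 72.40×16.2 = 2249 psf.
σ'_h = K_a σ'_v = 0.2245 × 2249 = 504.8 psf; u = γ_w × 16.2 = 1011 psf.
Total σ_h = 504.8 + 1011 = 1516 psf.

1520 psf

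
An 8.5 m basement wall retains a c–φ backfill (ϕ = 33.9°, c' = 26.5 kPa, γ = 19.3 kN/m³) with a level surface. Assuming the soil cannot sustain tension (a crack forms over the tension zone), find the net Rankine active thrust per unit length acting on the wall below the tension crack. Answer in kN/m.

K_a = 0.2839; √K_a = 0.5328.
Tension-crack depth z_c = 2c/(γ√K_a) = 2×26.5/(19.3×0.5328) = 5.154 m.
σ_a at base = K_a γ H − 2c√K_a = 0.2839×19.3×8.5 − 2×26.5×0.5328 = 18.34 kPa.
P_a = ½ × 18.34 × (H − z_c) = 0.5×18.34×3.346 = 30.68 kN/m.

30.7 kN/m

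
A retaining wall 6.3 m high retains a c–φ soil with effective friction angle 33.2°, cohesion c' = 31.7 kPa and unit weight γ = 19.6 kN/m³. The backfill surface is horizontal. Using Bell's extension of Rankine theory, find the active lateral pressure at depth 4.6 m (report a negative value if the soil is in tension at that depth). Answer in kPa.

K_a = (1 − sin φ)/(1 + sin φ) = 0.2924.
σ_a = K_a γ z − 2c√K_a = 0.2924×19.6×4.6 − 2×31.7×0.5407 = -7.922 kPa.

-7.92 kPa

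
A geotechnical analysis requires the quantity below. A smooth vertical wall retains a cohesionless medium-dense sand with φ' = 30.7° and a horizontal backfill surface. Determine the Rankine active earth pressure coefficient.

0.324

K_a = tan²(45° − φ/2) = tan²(29.65°) = 0.3240.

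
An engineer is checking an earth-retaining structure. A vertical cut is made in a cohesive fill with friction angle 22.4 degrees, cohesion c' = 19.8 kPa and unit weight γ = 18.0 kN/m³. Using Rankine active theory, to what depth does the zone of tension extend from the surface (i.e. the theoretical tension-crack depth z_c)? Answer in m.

3.29 m

K_a = tan²(45° − 22.4°/2) = 0.4482; √K_a = 0.6694.
The active pressure is zero where K_a γ z = 2c√K_a, so z_c = 2c/(γ√K_a) = 2×19.8/(18.0×0.6694) = 3.286 m.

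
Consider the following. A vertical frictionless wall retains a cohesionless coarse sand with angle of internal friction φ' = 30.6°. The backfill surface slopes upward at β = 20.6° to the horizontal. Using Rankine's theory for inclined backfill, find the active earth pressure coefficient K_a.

K_a = cos β · (cos β − √(cos²β − cos²φ)) / (cos β + √(cos²β − cos²φ)).
cos β = 0.9361, cos φ = 0.8607, √(cos²β − cos²φ) = 0.3679.
K_a = 0.9361 × (0.9361 − 0.3679)/(0.9361 + 0.3679) = 0.4079.

0.408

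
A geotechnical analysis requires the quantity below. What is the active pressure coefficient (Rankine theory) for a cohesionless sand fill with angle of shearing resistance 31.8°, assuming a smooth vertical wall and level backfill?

K_a = tan²(45° − φ/2) = tan²(29.10°) = 0.3098.

0.310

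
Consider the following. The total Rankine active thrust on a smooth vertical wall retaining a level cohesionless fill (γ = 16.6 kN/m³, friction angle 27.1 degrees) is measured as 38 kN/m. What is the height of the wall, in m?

K_a = 0.3741. P_a = ½ K_a γ H² ⇒ H = √(2P_a/(K_a γ)).
H = √(2×38/(0.3741×16.6)) = 3.499 m.

3.50 m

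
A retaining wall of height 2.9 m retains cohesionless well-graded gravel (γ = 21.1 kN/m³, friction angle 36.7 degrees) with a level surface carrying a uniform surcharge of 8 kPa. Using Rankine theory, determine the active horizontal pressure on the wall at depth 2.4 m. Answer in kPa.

K_a = (1 − sin φ)/(1 + sin φ) = 0.2519.
σ_v = γz + q = 21.1 × 2.4 + 8 = 58.64 kPa.
σ_h = K_a σ_v = 0.2519 × 58.64 = 14.77 kPa.

14.8 kPa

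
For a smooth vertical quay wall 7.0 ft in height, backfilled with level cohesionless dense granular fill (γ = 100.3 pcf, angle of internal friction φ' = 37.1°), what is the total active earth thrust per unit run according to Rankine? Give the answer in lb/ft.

608 lb/ft

K_a = tan²(45° − φ/2) = 0.2475.
P_a = ½ K_a γ H² = 0.5 × 0.2475 × 100.3 × 7.0² = 608.2 lb/ft.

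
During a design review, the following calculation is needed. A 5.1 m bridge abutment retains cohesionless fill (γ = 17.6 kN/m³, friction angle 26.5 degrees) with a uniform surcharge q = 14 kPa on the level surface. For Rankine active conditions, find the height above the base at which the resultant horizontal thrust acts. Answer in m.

1.90 m

K_a = 0.3829.
Triangular part P₁ = ½K_aγH² = 87.65 at H/3 = 1.700 m; rectangular part P₂ = K_a q H = 27.34 at H/2 = 2.550 m.
ȳ = (P₁·1.700 + P₂·2.550)/(P₁+P₂) = 1.902 m.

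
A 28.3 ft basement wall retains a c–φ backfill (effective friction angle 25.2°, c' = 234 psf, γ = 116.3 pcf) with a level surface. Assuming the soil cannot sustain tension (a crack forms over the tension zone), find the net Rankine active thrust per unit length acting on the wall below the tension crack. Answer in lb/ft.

11300 lb/ft

K_a = 0.4027; √K_a = 0.6346.
Tension-crack depth z_c = 2c/(γ√K_a) = 2×234/(116.3×0.6346) = 6.341 ft.
σ_a at base = K_a γ H − 2c√K_a = 0.4027×116.3×28.3 − 2×234×0.6346 = 1029 psf.
P_a = ½ × 1029 × (H − z_c) = 0.5×1029×21.96 = 11290 lb/ft.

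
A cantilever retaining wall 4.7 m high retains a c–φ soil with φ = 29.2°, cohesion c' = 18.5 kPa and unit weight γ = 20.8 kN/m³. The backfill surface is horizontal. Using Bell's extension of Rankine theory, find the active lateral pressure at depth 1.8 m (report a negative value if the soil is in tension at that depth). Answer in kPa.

K_a = (1 − sin φ)/(1 + sin φ) = 0.3442.
σ_a = K_a γ z − 2c√K_a = 0.3442×20.8×1.8 − 2×18.5×0.5867 = -8.820 kPa.

-8.82 kPa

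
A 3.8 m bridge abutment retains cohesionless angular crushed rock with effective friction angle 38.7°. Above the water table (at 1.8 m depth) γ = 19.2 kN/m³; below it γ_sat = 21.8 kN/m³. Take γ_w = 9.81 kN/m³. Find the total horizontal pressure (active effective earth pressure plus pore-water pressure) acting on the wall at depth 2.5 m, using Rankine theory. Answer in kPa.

16.8 kPa

K_a = (1 − sin φ)/(1 + sin φ) = 0.2306.
γ' = 21.8 − 9.81 = 11.99 kN/m³.
Effective vertical stress at 2.5 m: σ'_v = 19.2×1.8 + 11.99×0.700 = 42.95 kPa.
σ'_h = K_a σ'_v = 0.2306 × 42.95 = 9.904 kPa; u = γ_w × 0.700 = 6.867 kPa.
Total σ_h = 9.904 + 6.867 = 16.77 kPa.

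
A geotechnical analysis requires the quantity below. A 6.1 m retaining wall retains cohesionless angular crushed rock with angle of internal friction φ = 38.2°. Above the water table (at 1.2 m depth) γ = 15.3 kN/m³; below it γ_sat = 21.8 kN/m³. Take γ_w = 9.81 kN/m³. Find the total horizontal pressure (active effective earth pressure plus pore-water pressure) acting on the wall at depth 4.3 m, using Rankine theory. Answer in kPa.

43.5 kPa

K_a = (1 − sin φ)/(1 + sin φ) = 0.2358.
γ' = 21.8 − 9.81 = 11.99 kN/m³.
Effective vertical stress at 4.3 m: σ'_v = 15.3×1.2 + 11.99×3.10 = 55.53 kPa.
σ'_h = K_a σ'_v = 0.2358 × 55.53 = 13.09 kPa; u = γ_w × 3.10 = 30.41 kPa.
Total σ_h = 13.09 + 30.41 = 43.50 kPa.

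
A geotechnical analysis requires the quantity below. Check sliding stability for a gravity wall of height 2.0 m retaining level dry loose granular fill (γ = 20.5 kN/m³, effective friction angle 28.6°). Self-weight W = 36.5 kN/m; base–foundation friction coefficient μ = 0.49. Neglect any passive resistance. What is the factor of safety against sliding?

K_a = tan²(45° − 28.6°/2) = 0.3525.
P_a = ½K_aγH² = 0.5×0.3525×20.5×2.0² = 14.45 kN/m, acting at H/3 = 0.6667 m above the base.
FS_sliding = μW / P_a = 0.49×36.5 / 14.45 = 1.237.

1.24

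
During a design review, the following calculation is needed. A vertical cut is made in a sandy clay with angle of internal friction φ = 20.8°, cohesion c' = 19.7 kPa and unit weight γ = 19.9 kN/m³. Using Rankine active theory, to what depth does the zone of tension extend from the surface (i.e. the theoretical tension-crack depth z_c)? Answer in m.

2.87 m

K_a = tan²(45° − 20.8°/2) = 0.4759; √K_a = 0.6899.
The active pressure is zero where K_a γ z = 2c√K_a, so z_c = 2c/(γ√K_a) = 2×19.7/(19.9×0.6899) = 2.870 m.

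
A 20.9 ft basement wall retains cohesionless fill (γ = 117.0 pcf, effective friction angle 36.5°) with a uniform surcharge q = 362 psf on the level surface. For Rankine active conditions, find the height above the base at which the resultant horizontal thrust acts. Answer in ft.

K_a = 0.2541.
Triangular part P₁ = ½K_aγH² = 6492 at H/3 = 6.967 ft; rectangular part P₂ = K_a q H = 1922 at H/2 = 10.45 ft.
ȳ = (P₁·6.967 + P₂·10.45)/(P₁+P₂) = 7.762 ft.

7.76 ft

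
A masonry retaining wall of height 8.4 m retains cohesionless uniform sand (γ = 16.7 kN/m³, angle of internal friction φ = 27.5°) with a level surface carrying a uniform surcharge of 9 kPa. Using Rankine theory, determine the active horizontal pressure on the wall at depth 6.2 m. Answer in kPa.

41.4 kPa

K_a = (1 − sin φ)/(1 + sin φ) = 0.3682.
σ_v = γz + q = 16.7 × 6.2 + 9 = 112.5 kPa.
σ_h = K_a σ_v = 0.3682 × 112.5 = 41.44 kPa.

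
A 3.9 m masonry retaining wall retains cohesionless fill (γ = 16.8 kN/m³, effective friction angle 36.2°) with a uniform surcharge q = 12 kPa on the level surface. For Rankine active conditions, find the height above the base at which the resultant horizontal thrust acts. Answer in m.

K_a = 0.2574.
Triangular part P₁ = ½K_aγH² = 32.88 at H/3 = 1.300 m; rectangular part P₂ = K_a q H = 12.05 at H/2 = 1.950 m.
ȳ = (P₁·1.300 + P₂·1.950)/(P₁+P₂) = 1.474 m.

1.47 m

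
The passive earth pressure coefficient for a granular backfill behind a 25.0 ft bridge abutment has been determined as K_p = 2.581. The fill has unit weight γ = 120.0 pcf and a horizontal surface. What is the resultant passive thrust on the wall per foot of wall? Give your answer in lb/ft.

96800 lb/ft

P = ½ K_p γ H² = 0.5 × 2.581 × 120.0 × 25.0² = 96790 lb/ft.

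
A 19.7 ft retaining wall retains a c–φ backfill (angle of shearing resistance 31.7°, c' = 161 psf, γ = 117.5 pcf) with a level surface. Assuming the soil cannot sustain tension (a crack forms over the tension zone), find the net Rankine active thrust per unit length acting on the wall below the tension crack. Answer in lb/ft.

K_a = 0.3111; √K_a = 0.5577.
Tension-crack depth z_c = 2c/(γ√K_a) = 2×161/(117.5×0.5577) = 4.913 ft.
σ_a at base = K_a γ H − 2c√K_a = 0.3111×117.5×19.7 − 2×161×0.5577 = 540.5 psf.
P_a = ½ × 540.5 × (H − z_c) = 0.5×540.5×14.79 = 3996 lb/ft.

4000 lb/ft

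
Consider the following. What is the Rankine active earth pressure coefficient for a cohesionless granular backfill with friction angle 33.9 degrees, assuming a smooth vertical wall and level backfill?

K_a = tan²(45° − φ/2) = tan²(28.05°) = 0.2839.

0.284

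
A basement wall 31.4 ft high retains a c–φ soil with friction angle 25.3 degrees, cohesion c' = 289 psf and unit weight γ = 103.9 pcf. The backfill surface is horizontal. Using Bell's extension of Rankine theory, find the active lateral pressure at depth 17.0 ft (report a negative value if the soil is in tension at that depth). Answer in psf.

K_a = (1 − sin φ)/(1 + sin φ) = 0.4012.
σ_a = K_a γ z − 2c√K_a = 0.4012×103.9×17.0 − 2×289×0.6334 = 342.5 psf.

343 psf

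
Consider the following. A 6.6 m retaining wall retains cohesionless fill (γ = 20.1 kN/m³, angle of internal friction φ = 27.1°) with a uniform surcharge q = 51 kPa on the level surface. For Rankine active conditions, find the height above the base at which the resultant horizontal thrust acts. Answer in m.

2.68 m

K_a = 0.3741.
Triangular part P₁ = ½K_aγH² = 163.8 at H/3 = 2.200 m; rectangular part P₂ = K_a q H = 125.9 at H/2 = 3.300 m.
ȳ = (P₁·2.200 + P₂·3.300)/(P₁+P₂) = 2.678 m.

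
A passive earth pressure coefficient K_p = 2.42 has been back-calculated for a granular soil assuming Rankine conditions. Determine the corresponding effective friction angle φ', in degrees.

K_p = (1+sin φ)/(1−sin φ) ⇒ sin φ = (K_p − 1)/(K_p + 1) = 0.4152.
φ = arcsin(0.4152) = 24.53°.

24.5°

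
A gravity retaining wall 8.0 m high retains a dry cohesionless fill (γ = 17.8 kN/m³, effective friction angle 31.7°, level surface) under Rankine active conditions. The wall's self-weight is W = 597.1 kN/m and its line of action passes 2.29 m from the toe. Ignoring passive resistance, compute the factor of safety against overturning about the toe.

2.89

K_a = tan²(45° − 31.7°/2) = 0.3111.
P_a = ½K_aγH² = 0.5×0.3111×17.8×8.0² = 177.2 kN/m, acting at H/3 = 2.667 m above the base.
Overturning moment M_o = P_a × H/3 = 177.2 × 2.667 = 472.5.
Resisting moment M_r = W × 2.29 = 597.1 × 2.29 = 1367.
FS_overturning = M_r/M_o = 1367/472.5 = 2.894.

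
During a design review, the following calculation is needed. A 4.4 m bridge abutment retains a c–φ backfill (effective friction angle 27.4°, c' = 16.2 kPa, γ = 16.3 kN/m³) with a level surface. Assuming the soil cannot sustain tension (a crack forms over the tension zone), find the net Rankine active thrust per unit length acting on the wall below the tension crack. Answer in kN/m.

K_a = 0.3697; √K_a = 0.6080.
Tension-crack depth z_c = 2c/(γ√K_a) = 2×16.2/(16.3×0.6080) = 3.269 m.
σ_a at base = K_a γ H − 2c√K_a = 0.3697×16.3×4.4 − 2×16.2×0.6080 = 6.814 kPa.
P_a = ½ × 6.814 × (H − z_c) = 0.5×6.814×1.131 = 3.852 kN/m.

3.85 kN/m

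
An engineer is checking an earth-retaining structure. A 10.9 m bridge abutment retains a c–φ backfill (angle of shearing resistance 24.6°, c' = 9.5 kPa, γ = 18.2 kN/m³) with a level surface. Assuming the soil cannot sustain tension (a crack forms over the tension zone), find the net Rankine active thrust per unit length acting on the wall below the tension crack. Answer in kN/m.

K_a = 0.4121; √K_a = 0.6420.
Tension-crack depth z_c = 2c/(γ√K_a) = 2×9.5/(18.2×0.6420) = 1.626 m.
σ_a at base = K_a γ H − 2c√K_a = 0.4121×18.2×10.9 − 2×9.5×0.6420 = 69.56 kPa.
P_a = ½ × 69.56 × (H − z_c) = 0.5×69.56×9.274 = 322.6 kN/m.

323 kN/m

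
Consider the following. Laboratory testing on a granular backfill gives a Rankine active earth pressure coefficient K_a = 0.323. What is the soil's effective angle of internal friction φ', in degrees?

K_a = tan²(45° − φ/2) ⇒ 45° − φ/2 = arctan(√0.323) = 29.61°.
φ = 2(45° − 29.61°) = 30.78°.

30.8°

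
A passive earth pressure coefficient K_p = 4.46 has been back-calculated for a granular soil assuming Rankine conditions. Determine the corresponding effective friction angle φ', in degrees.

39.3°

K_p = (1+sin φ)/(1−sin φ) ⇒ sin φ = (K_p − 1)/(K_p + 1) = 0.6337.
φ = arcsin(0.6337) = 39.32°.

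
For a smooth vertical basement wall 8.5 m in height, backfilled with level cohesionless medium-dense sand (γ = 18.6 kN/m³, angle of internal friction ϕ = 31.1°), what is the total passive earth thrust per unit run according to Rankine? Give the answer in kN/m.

2110 kN/m

K_p = tan²(45° + φ/2) = 3.137.
P_p = ½ K_p γ H² = 0.5 × 3.137 × 18.6 × 8.5² = 2108 kN/m.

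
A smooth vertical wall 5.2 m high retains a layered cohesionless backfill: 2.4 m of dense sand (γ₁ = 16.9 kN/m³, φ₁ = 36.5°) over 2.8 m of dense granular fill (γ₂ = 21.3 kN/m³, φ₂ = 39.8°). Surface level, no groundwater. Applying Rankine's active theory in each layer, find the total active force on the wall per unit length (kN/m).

K_a1 = tan²(45°−36.5°/2) = 0.2541; K_a2 = tan²(45°−39.8°/2) = 0.2194.
Layer 1: σ at base = K_a1 γ₁ h₁ = 10.30 kPa; P₁ = ½×10.30×2.4 = 12.37.
Layer 2: σ_v at top = γ₁h₁ = 40.56; σ_h top = K_a2×40.56 = 8.900; σ_h base = K_a2×(40.56+21.3×2.8) = 21.99.
P₂ = ½(8.900+21.99)×2.8 = 43.24. Total P_a = 12.37+43.24 = 55.61 kN/m.

55.6 kN/m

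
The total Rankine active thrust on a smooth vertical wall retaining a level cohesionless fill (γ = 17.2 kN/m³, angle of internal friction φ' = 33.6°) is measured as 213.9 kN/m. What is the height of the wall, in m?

K_a = 0.2875. P_a = ½ K_a γ H² ⇒ H = √(2P_a/(K_a γ)).
H = √(2×213.9/(0.2875×17.2)) = 9.301 m.

9.30 m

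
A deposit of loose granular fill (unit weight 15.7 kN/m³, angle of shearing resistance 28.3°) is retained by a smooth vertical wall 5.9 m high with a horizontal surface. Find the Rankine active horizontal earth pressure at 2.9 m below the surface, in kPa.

16.2 kPa

K_a = (1 − sin φ)/(1 + sin φ) = 0.3568.
σ_h = K_a γ z = 0.3568 × 15.7 × 2.9 = 16.24 kPa.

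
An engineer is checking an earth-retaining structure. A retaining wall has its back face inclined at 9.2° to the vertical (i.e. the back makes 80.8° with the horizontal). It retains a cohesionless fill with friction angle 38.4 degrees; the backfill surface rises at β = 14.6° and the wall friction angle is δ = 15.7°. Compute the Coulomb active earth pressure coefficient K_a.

0.336

K_a = sin²(α+φ) / [sin²α · sin(α−δ) · (1 + √{sin(φ+δ)sin(φ−β) / (sin(α−δ)sin(α+β))})²].
With α = 80.8°, φ = 38.4°, δ = 15.7°, β = 14.6°: K_a = 0.3361.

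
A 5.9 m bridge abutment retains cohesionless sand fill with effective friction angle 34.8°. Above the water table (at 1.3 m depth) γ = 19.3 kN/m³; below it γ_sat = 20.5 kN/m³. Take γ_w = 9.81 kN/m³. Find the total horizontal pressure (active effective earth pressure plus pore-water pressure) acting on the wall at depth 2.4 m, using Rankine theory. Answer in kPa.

20.9 kPa

K_a = (1 − sin φ)/(1 + sin φ) = 0.2733.
γ' = 20.5 − 9.81 = 10.69 kN/m³.
Effective vertical stress at 2.4 m: σ'_v = 19.3×1.3 + 10.69×1.10 = 36.85 kPa.
σ'_h = K_a σ'_v = 0.2733 × 36.85 = 10.07 kPa; u = γ_w × 1.10 = 10.79 kPa.
Total σ_h = 10.07 + 10.79 = 20.86 kPa.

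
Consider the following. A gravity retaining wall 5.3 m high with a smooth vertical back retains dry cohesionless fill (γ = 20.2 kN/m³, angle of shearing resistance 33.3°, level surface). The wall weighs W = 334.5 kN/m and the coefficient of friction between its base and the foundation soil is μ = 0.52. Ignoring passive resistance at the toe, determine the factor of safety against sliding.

2.11

K_a = tan²(45° − 33.3°/2) = 0.2911.
P_a = ½K_aγH² = 0.5×0.2911×20.2×5.3² = 82.60 kN/m, acting at H/3 = 1.767 m above the base.
FS_sliding = μW / P_a = 0.52×334.5 / 82.60 = 2.106.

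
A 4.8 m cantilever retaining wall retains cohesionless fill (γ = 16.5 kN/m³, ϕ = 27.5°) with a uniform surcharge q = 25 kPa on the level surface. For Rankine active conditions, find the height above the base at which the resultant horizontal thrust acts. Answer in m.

K_a = 0.3682.
Triangular part P₁ = ½K_aγH² = 69.99 at H/3 = 1.600 m; rectangular part P₂ = K_a q H = 44.19 at H/2 = 2.400 m.
ȳ = (P₁·1.600 + P₂·2.400)/(P₁+P₂) = 1.910 m.

1.91 m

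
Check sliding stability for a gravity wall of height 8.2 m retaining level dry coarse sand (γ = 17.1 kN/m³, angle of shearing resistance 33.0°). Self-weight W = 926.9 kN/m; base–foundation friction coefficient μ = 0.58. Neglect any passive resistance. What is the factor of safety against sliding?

3.17

K_a = tan²(45° − 33.0°/2) = 0.2948.
P_a = ½K_aγH² = 0.5×0.2948×17.1×8.2² = 169.5 kN/m, acting at H/3 = 2.733 m above the base.
FS_sliding = μW / P_a = 0.58×926.9 / 169.5 = 3.172.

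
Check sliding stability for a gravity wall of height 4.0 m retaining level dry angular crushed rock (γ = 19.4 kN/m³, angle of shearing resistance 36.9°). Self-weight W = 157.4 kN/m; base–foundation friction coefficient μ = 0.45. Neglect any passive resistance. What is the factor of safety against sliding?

1.83

K_a = tan²(45° − 36.9°/2) = 0.2497.
P_a = ½K_aγH² = 0.5×0.2497×19.4×4.0² = 38.75 kN/m, acting at H/3 = 1.333 m above the base.
FS_sliding = μW / P_a = 0.45×157.4 / 38.75 = 1.828.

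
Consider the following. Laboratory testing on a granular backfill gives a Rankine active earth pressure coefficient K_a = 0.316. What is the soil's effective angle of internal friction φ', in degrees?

31.3°

K_a = tan²(45° − φ/2) ⇒ 45° − φ/2 = arctan(√0.316) = 29.34°.
φ = 2(45° − 29.34°) = 31.32°.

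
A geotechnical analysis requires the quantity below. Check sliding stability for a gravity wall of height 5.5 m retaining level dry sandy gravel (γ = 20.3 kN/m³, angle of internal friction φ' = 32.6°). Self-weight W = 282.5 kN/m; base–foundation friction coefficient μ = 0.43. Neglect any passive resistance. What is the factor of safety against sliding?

K_a = tan²(45° − 32.6°/2) = 0.2997.
P_a = ½K_aγH² = 0.5×0.2997×20.3×5.5² = 92.03 kN/m, acting at H/3 = 1.833 m above the base.
FS_sliding = μW / P_a = 0.43×282.5 / 92.03 = 1.320.

1.32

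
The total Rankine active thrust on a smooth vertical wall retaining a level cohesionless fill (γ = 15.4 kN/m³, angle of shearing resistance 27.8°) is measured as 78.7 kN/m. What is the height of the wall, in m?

K_a = 0.3639. P_a = ½ K_a γ H² ⇒ H = √(2P_a/(K_a γ)).
H = √(2×78.7/(0.3639×15.4)) = 5.300 m.

5.30 m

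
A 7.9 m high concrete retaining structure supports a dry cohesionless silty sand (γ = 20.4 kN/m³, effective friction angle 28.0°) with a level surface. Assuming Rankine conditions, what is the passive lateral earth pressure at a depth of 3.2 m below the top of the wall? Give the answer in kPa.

K_p = (1 + sin φ)/(1 − sin φ) = 2.770.
σ_h = K_p γ z = 2.770 × 20.4 × 3.2 = 180.8 kPa.

181 kPa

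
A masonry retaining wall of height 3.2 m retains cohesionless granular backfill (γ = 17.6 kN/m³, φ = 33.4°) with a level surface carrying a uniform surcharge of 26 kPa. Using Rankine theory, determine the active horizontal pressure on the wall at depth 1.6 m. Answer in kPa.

K_a = (1 − sin φ)/(1 + sin φ) = 0.2899.
σ_v = γz + q = 17.6 × 1.6 + 26 = 54.16 kPa.
σ_h = K_a σ_v = 0.2899 × 54.16 = 15.70 kPa.

15.7 kPa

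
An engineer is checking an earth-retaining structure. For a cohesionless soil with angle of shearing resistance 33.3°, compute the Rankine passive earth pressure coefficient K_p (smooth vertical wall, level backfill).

3.43

K_p = (1 + sin φ)/(1 − sin φ) = tan²(45° + 33.3°/2) = 3.435.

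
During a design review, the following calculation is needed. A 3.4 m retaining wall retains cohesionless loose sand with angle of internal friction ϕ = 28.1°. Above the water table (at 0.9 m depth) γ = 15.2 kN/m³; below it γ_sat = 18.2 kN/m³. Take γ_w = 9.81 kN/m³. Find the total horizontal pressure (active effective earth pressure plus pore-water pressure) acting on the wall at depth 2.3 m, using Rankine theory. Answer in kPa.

22.9 kPa

K_a = (1 − sin φ)/(1 + sin φ) = 0.3596.
γ' = 18.2 − 9.81 = 8.390 kN/m³.
Effective vertical stress at 2.3 m: σ'_v = 15.2×0.9 + 8.390×1.40 = 25.43 kPa.
σ'_h = K_a σ'_v = 0.3596 × 25.43 = 9.143 kPa; u = γ_w × 1.40 = 13.73 kPa.
Total σ_h = 9.143 + 13.73 = 22.88 kPa.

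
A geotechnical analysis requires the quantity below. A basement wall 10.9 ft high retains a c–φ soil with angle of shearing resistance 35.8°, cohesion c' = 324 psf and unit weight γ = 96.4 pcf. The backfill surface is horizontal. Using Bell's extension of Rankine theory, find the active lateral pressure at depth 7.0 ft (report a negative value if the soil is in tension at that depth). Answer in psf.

K_a = (1 − sin φ)/(1 + sin φ) = 0.2619.
σ_a = K_a γ z − 2c√K_a = 0.2619×96.4×7.0 − 2×324×0.5117 = -154.9 psf.

-155 psf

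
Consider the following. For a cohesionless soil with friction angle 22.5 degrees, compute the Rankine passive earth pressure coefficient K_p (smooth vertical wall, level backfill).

2.24

K_p = (1 + sin φ)/(1 − sin φ) = tan²(45° + 22.5°/2) = 2.240.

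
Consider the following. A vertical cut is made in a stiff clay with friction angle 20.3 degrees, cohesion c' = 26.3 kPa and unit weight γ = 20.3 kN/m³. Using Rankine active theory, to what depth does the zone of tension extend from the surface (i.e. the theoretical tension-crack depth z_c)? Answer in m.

3.72 m

K_a = tan²(45° − 20.3°/2) = 0.4849; √K_a = 0.6963.
The active pressure is zero where K_a γ z = 2c√K_a, so z_c = 2c/(γ√K_a) = 2×26.3/(20.3×0.6963) = 3.721 m.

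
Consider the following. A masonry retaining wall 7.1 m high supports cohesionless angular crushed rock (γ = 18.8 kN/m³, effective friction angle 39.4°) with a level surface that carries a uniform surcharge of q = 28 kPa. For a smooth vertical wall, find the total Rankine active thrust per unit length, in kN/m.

K_a = tan²(45° − φ/2) = 0.2234.
Soil triangle: ½ K_a γ H² = 0.5×0.2234×18.8×7.1² = 105.9 kN/m.
Surcharge rectangle: K_a q H = 0.2234×28×7.1 = 44.42 kN/m.
Total = 105.9 + 44.42 = 150.3 kN/m.

150 kN/m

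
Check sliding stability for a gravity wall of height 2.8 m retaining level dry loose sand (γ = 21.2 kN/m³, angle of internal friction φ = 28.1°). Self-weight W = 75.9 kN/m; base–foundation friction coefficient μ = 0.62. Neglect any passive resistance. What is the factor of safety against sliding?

1.57

K_a = tan²(45° − 28.1°/2) = 0.3596.
P_a = ½K_aγH² = 0.5×0.3596×21.2×2.8² = 29.88 kN/m, acting at H/3 = 0.9333 m above the base.
FS_sliding = μW / P_a = 0.62×75.9 / 29.88 = 1.575.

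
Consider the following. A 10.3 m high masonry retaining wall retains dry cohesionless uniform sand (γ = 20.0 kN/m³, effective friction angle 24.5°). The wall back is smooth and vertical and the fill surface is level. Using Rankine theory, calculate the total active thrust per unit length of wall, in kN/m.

K_a = tan²(45° − φ/2) = 0.4137.
P_a = ½ K_a γ H² = 0.5 × 0.4137 × 20.0 × 10.3² = 438.9 kN/m.

439 kN/m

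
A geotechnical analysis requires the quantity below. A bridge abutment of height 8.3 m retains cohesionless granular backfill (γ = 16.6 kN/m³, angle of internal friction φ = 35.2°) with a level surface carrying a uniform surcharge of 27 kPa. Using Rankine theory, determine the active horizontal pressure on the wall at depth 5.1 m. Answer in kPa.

K_a = (1 − sin φ)/(1 + sin φ) = 0.2687.
σ_v = γz + q = 16.6 × 5.1 + 27 = 111.7 kPa.
σ_h = K_a σ_v = 0.2687 × 111.7 = 30.00 kPa.

30.0 kPa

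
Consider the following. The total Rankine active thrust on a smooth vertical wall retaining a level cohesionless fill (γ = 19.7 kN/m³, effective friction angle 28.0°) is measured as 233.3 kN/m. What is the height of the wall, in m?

K_a = 0.3610. P_a = ½ K_a γ H² ⇒ H = √(2P_a/(K_a γ)).
H = √(2×233.3/(0.3610×19.7)) = 8.100 m.

8.10 m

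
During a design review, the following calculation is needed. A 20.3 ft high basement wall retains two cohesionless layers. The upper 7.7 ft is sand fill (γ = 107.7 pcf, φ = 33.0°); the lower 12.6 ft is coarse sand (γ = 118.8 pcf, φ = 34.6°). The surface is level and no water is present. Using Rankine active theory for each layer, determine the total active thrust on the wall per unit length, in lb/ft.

K_a1 = tan²(45°−33.0°/2) = 0.2948; K_a2 = tan²(45°−34.6°/2) = 0.2756.
Layer 1: σ at base = K_a1 γ₁ h₁ = 244.5 psf; P₁ = ½×244.5×7.7 = 941.2.
Layer 2: σ_v at top = γ₁h₁ = 829.3; σ_h top = K_a2×829.3 = 228.6; σ_h base = K_a2×(829.3+118.8×12.6) = 641.2.
P₂ = ½(228.6+641.2)×12.6 = 5480. Total P_a = 941.2+5480 = 6421 lb/ft.

6420 lb/ft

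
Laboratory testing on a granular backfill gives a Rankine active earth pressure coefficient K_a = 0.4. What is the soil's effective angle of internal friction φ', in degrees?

25.4°

K_a = tan²(45° − φ/2) ⇒ 45° − φ/2 = arctan(√0.4) = 32.31°.
φ = 2(45° − 32.31°) = 25.38°.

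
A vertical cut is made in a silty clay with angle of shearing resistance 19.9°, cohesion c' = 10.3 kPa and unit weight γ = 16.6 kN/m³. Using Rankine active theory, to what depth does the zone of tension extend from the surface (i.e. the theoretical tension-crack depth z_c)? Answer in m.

K_a = tan²(45° − 19.9°/2) = 0.4921; √K_a = 0.7015.
The active pressure is zero where K_a γ z = 2c√K_a, so z_c = 2c/(γ√K_a) = 2×10.3/(16.6×0.7015) = 1.769 m.

1.77 m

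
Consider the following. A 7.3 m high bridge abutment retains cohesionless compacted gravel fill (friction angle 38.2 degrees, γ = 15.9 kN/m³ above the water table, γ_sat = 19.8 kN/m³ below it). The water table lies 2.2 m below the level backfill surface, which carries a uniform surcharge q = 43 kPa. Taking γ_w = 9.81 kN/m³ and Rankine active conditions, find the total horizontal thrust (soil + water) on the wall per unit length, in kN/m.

K_a = tan²(45° − φ/2) = 0.2358.
γ' = 19.8 − 9.81 = 9.990 kN/m³. h₂ = H − d_w = 5.1 m.
σ'_h: at surface K_a·q = 10.14; at WT K_a(q+γd_w) = 18.39; at base K_a(q+γd_w+γ'h₂) = 30.40 kPa.
P₁ = ½(10.14+18.39)×2.2 = 31.38; P₂ = ½(18.39+30.40)×5.1 = 124.4; P_w = ½γ_w h₂² = 127.6.
Total = 31.38+124.4+127.6 = 283.4 kN/m.

283 kN/m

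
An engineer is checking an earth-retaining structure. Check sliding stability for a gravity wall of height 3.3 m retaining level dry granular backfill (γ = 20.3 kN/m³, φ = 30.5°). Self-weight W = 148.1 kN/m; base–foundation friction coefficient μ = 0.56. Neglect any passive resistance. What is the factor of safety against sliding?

K_a = tan²(45° − 30.5°/2) = 0.3267.
P_a = ½K_aγH² = 0.5×0.3267×20.3×3.3² = 36.11 kN/m, acting at H/3 = 1.100 m above the base.
FS_sliding = μW / P_a = 0.56×148.1 / 36.11 = 2.297.

2.30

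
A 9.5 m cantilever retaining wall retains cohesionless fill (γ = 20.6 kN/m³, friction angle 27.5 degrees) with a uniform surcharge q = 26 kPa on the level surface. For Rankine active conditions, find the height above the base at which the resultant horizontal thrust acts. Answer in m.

3.50 m

K_a = 0.3682.
Triangular part P₁ = ½K_aγH² = 342.3 at H/3 = 3.167 m; rectangular part P₂ = K_a q H = 90.95 at H/2 = 4.750 m.
ȳ = (P₁·3.167 + P₂·4.750)/(P₁+P₂) = 3.499 m.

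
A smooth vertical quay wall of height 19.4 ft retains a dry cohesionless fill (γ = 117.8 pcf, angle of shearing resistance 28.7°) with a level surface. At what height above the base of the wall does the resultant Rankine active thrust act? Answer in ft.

K_a = 0.3511.
The pressure distribution is triangular, so the resultant acts at H/3 above the base = 19.4/3 = 6.467 ft.

6.47 ft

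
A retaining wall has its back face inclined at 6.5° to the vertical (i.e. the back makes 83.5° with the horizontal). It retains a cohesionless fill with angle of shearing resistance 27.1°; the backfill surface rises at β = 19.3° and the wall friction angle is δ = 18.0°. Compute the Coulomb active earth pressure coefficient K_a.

K_a = sin²(α+φ) / [sin²α · sin(α−δ) · (1 + √{sin(φ+δ)sin(φ−β) / (sin(α−δ)sin(α+β))})²].
With α = 83.5°, φ = 27.1°, δ = 18.0°, β = 19.3°: K_a = 0.5521.

0.552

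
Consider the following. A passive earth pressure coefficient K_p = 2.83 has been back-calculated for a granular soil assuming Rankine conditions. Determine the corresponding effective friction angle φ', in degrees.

K_p = (1+sin φ)/(1−sin φ) ⇒ sin φ = (K_p − 1)/(K_p + 1) = 0.4778.
φ = arcsin(0.4778) = 28.54°.

28.5°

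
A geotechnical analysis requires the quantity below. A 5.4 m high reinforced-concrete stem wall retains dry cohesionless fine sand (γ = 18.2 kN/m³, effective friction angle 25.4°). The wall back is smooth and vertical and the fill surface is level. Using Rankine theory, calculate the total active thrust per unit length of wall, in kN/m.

106 kN/m

K_a = tan²(45° − φ/2) = 0.3996.
P_a = ½ K_a γ H² = 0.5 × 0.3996 × 18.2 × 5.4² = 106.0 kN/m.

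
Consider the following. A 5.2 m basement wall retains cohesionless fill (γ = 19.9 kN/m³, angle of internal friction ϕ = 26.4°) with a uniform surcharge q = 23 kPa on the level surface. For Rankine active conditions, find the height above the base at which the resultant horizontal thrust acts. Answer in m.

2.00 m

K_a = 0.3844.
Triangular part P₁ = ½K_aγH² = 103.4 at H/3 = 1.733 m; rectangular part P₂ = K_a q H = 45.98 at H/2 = 2.600 m.
ȳ = (P₁·1.733 + P₂·2.600)/(P₁+P₂) = 2.000 m.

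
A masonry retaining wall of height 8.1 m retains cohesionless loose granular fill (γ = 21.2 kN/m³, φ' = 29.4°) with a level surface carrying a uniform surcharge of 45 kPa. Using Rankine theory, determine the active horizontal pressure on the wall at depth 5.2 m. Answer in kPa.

53.0 kPa

K_a = (1 − sin φ)/(1 + sin φ) = 0.3415.
σ_v = γz + q = 21.2 × 5.2 + 45 = 155.2 kPa.
σ_h = K_a σ_v = 0.3415 × 155.2 = 53.01 kPa.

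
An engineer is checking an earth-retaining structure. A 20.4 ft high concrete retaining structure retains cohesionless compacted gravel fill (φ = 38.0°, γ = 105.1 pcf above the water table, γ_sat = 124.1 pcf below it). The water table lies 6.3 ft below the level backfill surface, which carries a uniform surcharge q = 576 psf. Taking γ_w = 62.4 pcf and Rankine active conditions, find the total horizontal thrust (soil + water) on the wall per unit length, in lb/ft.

K_a = tan²(45° − φ/2) = 0.2379.
γ' = 124.1 − 62.4 = 61.70 pcf. h₂ = H − d_w = 14.1 ft.
σ'_h: at surface K_a·q = 137.0; at WT K_a(q+γd_w) = 294.5; at base K_a(q+γd_w+γ'h₂) = 501.5 psf.
P₁ = ½(137.0+294.5)×6.3 = 1359; P₂ = ½(294.5+501.5)×14.1 = 5612; P_w = ½γ_w h₂² = 6203.
Total = 1359+5612+6203 = 13170 lb/ft.

13200 lb/ft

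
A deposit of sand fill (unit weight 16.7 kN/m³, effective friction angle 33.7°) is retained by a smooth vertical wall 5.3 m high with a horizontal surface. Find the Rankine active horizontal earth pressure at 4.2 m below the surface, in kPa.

20.1 kPa

K_a = (1 − sin φ)/(1 + sin φ) = 0.2863.
σ_h = K_a γ z = 0.2863 × 16.7 × 4.2 = 20.08 kPa.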